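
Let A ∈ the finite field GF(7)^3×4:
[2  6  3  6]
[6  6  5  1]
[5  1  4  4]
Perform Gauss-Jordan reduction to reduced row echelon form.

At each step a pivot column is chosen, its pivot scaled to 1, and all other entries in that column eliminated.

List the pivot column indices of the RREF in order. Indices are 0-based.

pivot columns: 0, 1, 3

step 1: normalize row 0 (÷2) = (1, 3, 5, 3)
  row 1: subtract 6×row0 = (0, 2, 3, 4)
  row 2: subtract 5×row0 = (0, 0, 0, 3)
step 2: normalize row 1 (÷2) = (0, 1, 5, 2)
  row 0: subtract 3×row1 = (1, 0, 4, 4)
skip col 2 (zero from row 2)
step 3: normalize row 2 (÷3) = (0, 0, 0, 1)
  row 0: subtract 4×row2 = (1, 0, 4, 0)
  row 1: subtract 2×row2 = (0, 1, 5, 0)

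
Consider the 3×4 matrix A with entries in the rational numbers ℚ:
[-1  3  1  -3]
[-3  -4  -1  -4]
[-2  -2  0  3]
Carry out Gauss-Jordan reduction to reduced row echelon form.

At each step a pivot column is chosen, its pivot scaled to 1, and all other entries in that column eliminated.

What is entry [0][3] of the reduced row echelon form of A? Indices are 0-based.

M[0][3] = 17/6

pivot(0,0)=-1: scale R0 → (1, -3, -1, 3)
  clear (1,0): R1 −= (-3)R0 → (0, -13, -4, 5)
  clear (2,0): R2 −= (-2)R0 → (0, -8, -2, 9)
pivot(1,1)=-13: scale R1 → (0, 1, 4/13, -5/13)
  clear (0,1): R0 −= (-3)R1 → (1, 0, -1/13, 24/13)
  clear (2,1): R2 −= (-8)R1 → (0, 0, 6/13, 77/13)
pivot(2,2)=6/13: scale R2 → (0, 0, 1, 77/6)
  clear (0,2): R0 −= (-1/13)R2 → (1, 0, 0, 17/6)
  clear (1,2): R1 −= (4/13)R2 → (0, 1, 0, -13/3)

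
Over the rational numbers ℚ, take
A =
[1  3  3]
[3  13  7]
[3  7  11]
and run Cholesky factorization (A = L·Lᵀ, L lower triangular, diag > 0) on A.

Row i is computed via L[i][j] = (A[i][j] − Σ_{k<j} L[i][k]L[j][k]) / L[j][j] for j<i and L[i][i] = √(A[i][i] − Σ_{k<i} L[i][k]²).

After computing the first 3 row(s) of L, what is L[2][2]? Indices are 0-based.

L[2][2] = 1

Step 1: L[0][0] = √(1) = 1.
  L[1][0] = (3) / L[0][0] = 3.
Step 2: L[1][1] = √(4) = 2.
  L[2][0] = (3) / L[0][0] = 3.
  L[2][1] = (-2) / L[1][1] = -1.
Step 3: L[2][2] = √(1) = 1.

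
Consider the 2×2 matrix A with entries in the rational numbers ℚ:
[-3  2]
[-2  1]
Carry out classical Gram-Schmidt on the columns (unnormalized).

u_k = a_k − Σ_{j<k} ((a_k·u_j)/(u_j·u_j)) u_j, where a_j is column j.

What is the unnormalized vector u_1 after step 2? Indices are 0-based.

u_1 = (2/13, -3/13)

Step 1: u_0 = a_0 = (-3, -2).
Step 2: u_1 = a_1 − (-8/13)·u_0 = (2/13, -3/13).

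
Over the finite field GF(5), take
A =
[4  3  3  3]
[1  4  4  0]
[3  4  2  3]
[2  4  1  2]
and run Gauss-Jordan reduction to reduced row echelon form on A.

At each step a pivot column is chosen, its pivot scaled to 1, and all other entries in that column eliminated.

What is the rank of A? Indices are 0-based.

rank = 4

step 1: normalize row 0 (÷4) = (1, 2, 2, 2)
  row 1: subtract 1×row0 = (0, 2, 2, 3)
  row 2: subtract 3×row0 = (0, 3, 1, 2)
  row 3: subtract 2×row0 = (0, 0, 2, 3)
step 2: normalize row 1 (÷2) = (0, 1, 1, 4)
  row 0: subtract 2×row1 = (1, 0, 0, 4)
  row 2: subtract 3×row1 = (0, 0, 3, 0)
step 3: normalize row 2 (÷3) = (0, 0, 1, 0)
  row 1: subtract 1×row2 = (0, 1, 0, 4)
  row 3: subtract 2×row2 = (0, 0, 0, 3)
step 4: normalize row 3 (÷3) = (0, 0, 0, 1)
  row 0: subtract 4×row3 = (1, 0, 0, 0)
  row 1: subtract 4×row3 = (0, 1, 0, 0)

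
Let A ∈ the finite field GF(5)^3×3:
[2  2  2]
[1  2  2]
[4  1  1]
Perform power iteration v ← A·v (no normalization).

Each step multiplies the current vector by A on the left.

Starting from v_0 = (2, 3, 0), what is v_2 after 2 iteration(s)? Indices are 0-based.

v_0 = (2, 3, 0).
v_1 = A·v_0 = (0, 3, 1).
v_2 = A·v_1 = (3, 3, 4).

v_2 = (3, 3, 4)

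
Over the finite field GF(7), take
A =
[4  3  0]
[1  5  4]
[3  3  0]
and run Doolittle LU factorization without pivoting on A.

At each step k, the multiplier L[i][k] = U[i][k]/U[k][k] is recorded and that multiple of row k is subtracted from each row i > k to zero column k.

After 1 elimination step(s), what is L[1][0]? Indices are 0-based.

[col 0] pivot 4
  R1 -= 2*R0 → (0, 6, 4)  (L[1][0] := 2)
  R2 -= 6*R0 → (0, 6, 0)  (L[2][0] := 6)

L[1][0] = 2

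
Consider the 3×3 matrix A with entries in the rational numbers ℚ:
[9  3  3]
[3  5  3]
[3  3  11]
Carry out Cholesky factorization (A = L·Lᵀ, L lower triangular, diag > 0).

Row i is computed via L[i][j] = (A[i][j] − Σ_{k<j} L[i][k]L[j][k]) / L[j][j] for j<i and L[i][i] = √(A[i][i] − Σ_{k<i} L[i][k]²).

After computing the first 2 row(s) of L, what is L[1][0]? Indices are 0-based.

Step 1: L[0][0] = √(9) = 3.
  L[1][0] = (3) / L[0][0] = 1.
Step 2: L[1][1] = √(4) = 2.

L[1][0] = 1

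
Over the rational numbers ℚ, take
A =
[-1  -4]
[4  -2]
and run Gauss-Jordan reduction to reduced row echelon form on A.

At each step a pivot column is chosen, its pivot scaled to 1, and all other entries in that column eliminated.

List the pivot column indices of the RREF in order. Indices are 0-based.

pivot columns: 0, 1

[1] R0 /= -1  ⇒  (1, 4)
     R1 -= 4·R0  ⇒  (0, -18)
[2] R1 /= -18  ⇒  (0, 1)
     R0 -= 4·R1  ⇒  (1, 0)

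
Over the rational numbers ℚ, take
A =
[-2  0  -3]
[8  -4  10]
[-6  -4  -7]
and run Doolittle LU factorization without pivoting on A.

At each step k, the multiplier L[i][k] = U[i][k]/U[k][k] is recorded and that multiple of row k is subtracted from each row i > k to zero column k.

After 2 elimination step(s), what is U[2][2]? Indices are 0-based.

Step 1: pivot at (0,0) is -2.
  row1 ← row1 − (-4)·row0  ⇒  L[1][0]=-4, U row1=(0, -4, -2)
  row2 ← row2 − (3)·row0  ⇒  L[2][0]=3, U row2=(0, -4, 2)
Step 2: pivot at (1,1) is -4.
  row2 ← row2 − (1)·row1  ⇒  L[2][1]=1, U row2=(0, 0, 4)

U[2][2] = 4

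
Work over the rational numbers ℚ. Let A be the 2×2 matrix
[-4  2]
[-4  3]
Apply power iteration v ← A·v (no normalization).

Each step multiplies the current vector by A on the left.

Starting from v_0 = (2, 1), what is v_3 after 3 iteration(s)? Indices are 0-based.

v_0 = (2, 1).
v_1 = A·v_0 = (-6, -5).
v_2 = A·v_1 = (14, 9).
v_3 = A·v_2 = (-38, -29).

v_3 = (-38, -29)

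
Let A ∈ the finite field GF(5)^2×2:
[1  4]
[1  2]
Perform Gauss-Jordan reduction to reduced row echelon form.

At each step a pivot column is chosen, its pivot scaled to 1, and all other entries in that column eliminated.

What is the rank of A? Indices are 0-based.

rank = 2

pivot(0,0)=1: scale R0 → (1, 4)
  clear (1,0): R1 −= (1)R0 → (0, 3)
pivot(1,1)=3: scale R1 → (0, 1)
  clear (0,1): R0 −= (4)R1 → (1, 0)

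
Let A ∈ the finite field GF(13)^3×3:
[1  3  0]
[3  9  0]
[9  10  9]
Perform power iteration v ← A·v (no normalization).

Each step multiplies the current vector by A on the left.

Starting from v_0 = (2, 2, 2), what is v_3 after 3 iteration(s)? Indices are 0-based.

v_3 = (7, 8, 12)

v_0 = (2, 2, 2).
v_1 = A·v_0 = (8, 11, 4).
v_2 = A·v_1 = (2, 6, 10).
v_3 = A·v_2 = (7, 8, 12).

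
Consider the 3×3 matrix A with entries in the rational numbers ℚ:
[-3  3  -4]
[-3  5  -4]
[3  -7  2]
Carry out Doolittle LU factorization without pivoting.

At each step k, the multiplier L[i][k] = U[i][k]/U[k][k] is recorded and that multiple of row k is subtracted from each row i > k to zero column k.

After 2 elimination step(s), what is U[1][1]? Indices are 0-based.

U[1][1] = 2

[col 0] pivot -3
  R1 -= 1*R0 → (0, 2, 0)  (L[1][0] := 1)
  R2 -= -1*R0 → (0, -4, -2)  (L[2][0] := -1)
[col 1] pivot 2
  R2 -= -2*R1 → (0, 0, -2)  (L[2][1] := -2)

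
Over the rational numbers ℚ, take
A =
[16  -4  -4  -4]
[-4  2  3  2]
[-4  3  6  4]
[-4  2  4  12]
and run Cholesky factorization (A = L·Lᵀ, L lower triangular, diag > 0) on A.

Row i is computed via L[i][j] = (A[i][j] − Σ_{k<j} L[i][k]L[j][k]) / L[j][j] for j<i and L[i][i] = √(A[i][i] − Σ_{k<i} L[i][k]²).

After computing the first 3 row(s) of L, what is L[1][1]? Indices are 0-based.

Step 1: L[0][0] = √(16) = 4.
  L[1][0] = (-4) / L[0][0] = -1.
Step 2: L[1][1] = √(1) = 1.
  L[2][0] = (-4) / L[0][0] = -1.
  L[2][1] = (2) / L[1][1] = 2.
Step 3: L[2][2] = √(1) = 1.

L[1][1] = 1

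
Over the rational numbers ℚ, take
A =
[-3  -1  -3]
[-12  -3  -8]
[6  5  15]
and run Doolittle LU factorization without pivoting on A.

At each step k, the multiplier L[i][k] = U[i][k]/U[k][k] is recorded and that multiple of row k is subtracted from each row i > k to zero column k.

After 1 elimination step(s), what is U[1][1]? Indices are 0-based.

U[1][1] = 1

[col 0] pivot -3
  R1 -= 4*R0 → (0, 1, 4)  (L[1][0] := 4)
  R2 -= -2*R0 → (0, 3, 9)  (L[2][0] := -2)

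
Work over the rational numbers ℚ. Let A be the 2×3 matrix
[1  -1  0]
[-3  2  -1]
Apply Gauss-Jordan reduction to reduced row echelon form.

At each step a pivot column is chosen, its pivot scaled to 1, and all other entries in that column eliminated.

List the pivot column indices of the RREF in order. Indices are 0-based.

pivot columns: 0, 1

pivot(0,0)=1: scale R0 → (1, -1, 0)
  clear (1,0): R1 −= (-3)R0 → (0, -1, -1)
pivot(1,1)=-1: scale R1 → (0, 1, 1)
  clear (0,1): R0 −= (-1)R1 → (1, 0, 1)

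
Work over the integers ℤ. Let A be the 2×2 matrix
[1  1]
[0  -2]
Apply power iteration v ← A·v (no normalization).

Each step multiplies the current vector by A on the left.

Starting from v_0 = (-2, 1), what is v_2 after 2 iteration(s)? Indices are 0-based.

v_0 = (-2, 1).
v_1 = A·v_0 = (-1, -2).
v_2 = A·v_1 = (-3, 4).

v_2 = (-3, 4)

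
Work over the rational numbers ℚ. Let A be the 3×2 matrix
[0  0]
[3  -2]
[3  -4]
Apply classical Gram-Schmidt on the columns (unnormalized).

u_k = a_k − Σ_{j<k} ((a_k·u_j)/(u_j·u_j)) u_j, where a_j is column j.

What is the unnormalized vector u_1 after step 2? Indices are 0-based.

Step 1: u_0 = a_0 = (0, 3, 3).
Step 2: u_1 = a_1 − (-1)·u_0 = (0, 1, -1).

u_1 = (0, 1, -1)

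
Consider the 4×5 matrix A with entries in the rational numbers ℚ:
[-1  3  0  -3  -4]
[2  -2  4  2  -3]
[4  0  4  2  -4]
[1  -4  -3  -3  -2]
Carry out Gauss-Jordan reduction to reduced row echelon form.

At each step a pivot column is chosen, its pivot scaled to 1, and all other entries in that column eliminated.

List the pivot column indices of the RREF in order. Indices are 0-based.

pivot(0,0)=-1: scale R0 → (1, -3, 0, 3, 4)
  clear (1,0): R1 −= (2)R0 → (0, 4, 4, -4, -11)
  clear (2,0): R2 −= (4)R0 → (0, 12, 4, -10, -20)
  clear (3,0): R3 −= (1)R0 → (0, -1, -3, -6, -6)
pivot(1,1)=4: scale R1 → (0, 1, 1, -1, -11/4)
  clear (0,1): R0 −= (-3)R1 → (1, 0, 3, 0, -17/4)
  clear (2,1): R2 −= (12)R1 → (0, 0, -8, 2, 13)
  clear (3,1): R3 −= (-1)R1 → (0, 0, -2, -7, -35/4)
pivot(2,2)=-8: scale R2 → (0, 0, 1, -1/4, -13/8)
  clear (0,2): R0 −= (3)R2 → (1, 0, 0, 3/4, 5/8)
  clear (1,2): R1 −= (1)R2 → (0, 1, 0, -3/4, -9/8)
  clear (3,2): R3 −= (-2)R2 → (0, 0, 0, -15/2, -12)
pivot(3,3)=-15/2: scale R3 → (0, 0, 0, 1, 8/5)
  clear (0,3): R0 −= (3/4)R3 → (1, 0, 0, 0, -23/40)
  clear (1,3): R1 −= (-3/4)R3 → (0, 1, 0, 0, 3/40)
  clear (2,3): R2 −= (-1/4)R3 → (0, 0, 1, 0, -49/40)

pivot columns: 0, 1, 2, 3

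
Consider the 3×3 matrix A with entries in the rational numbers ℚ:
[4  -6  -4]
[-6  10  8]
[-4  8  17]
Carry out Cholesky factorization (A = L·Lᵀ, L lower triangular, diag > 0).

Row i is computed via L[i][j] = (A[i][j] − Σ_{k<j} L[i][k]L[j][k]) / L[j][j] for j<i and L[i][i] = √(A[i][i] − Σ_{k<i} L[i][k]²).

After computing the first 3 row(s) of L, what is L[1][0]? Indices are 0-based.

Step 1: L[0][0] = √(4) = 2.
  L[1][0] = (-6) / L[0][0] = -3.
Step 2: L[1][1] = √(1) = 1.
  L[2][0] = (-4) / L[0][0] = -2.
  L[2][1] = (2) / L[1][1] = 2.
Step 3: L[2][2] = √(9) = 3.

L[1][0] = -3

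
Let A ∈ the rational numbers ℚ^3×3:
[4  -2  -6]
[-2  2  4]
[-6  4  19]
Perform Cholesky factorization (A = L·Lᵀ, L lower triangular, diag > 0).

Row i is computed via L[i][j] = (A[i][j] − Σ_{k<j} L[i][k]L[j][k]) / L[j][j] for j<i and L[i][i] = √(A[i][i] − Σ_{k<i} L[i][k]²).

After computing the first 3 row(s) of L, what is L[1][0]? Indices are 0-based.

Step 1: L[0][0] = √(4) = 2.
  L[1][0] = (-2) / L[0][0] = -1.
Step 2: L[1][1] = √(1) = 1.
  L[2][0] = (-6) / L[0][0] = -3.
  L[2][1] = (1) / L[1][1] = 1.
Step 3: L[2][2] = √(9) = 3.

L[1][0] = -1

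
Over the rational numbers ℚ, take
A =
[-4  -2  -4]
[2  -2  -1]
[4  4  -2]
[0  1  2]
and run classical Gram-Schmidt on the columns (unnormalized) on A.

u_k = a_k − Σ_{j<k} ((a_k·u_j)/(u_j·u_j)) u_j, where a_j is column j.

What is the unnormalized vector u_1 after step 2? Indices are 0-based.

u_1 = (2/9, -28/9, 16/9, 1)

Step 1: u_0 = a_0 = (-4, 2, 4, 0).
Step 2: u_1 = a_1 − (5/9)·u_0 = (2/9, -28/9, 16/9, 1).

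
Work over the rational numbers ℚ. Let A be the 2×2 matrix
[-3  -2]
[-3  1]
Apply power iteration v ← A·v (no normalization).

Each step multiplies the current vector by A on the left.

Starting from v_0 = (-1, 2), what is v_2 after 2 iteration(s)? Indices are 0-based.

v_2 = (-7, 8)

v_0 = (-1, 2).
v_1 = A·v_0 = (-1, 5).
v_2 = A·v_1 = (-7, 8).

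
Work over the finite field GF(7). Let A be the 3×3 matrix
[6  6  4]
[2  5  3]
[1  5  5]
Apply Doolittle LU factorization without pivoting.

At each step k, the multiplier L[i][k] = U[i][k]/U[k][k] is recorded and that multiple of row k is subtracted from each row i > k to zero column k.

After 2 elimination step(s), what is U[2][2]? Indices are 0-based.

k=0: U[0][0]=6
  eliminate (1,0): mult=5, new row 1: (0, 3, 4); set L[1][0]=5
  eliminate (2,0): mult=6, new row 2: (0, 4, 2); set L[2][0]=6
k=1: U[1][1]=3
  eliminate (2,1): mult=6, new row 2: (0, 0, 6); set L[2][1]=6

U[2][2] = 6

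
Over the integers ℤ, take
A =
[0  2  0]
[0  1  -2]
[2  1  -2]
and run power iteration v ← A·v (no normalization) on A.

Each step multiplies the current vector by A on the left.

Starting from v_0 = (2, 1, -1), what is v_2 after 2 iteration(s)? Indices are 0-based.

v_0 = (2, 1, -1).
v_1 = A·v_0 = (2, 3, 7).
v_2 = A·v_1 = (6, -11, -7).

v_2 = (6, -11, -7)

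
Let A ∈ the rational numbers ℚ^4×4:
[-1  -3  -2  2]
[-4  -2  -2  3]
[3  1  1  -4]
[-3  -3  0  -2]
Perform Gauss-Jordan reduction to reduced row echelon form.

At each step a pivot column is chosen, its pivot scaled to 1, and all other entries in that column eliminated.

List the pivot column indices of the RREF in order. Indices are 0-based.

[1] R0 /= -1  ⇒  (1, 3, 2, -2)
     R1 -= -4·R0  ⇒  (0, 10, 6, -5)
     R2 -= 3·R0  ⇒  (0, -8, -5, 2)
     R3 -= -3·R0  ⇒  (0, 6, 6, -8)
[2] R1 /= 10  ⇒  (0, 1, 3/5, -1/2)
     R0 -= 3·R1  ⇒  (1, 0, 1/5, -1/2)
     R2 -= -8·R1  ⇒  (0, 0, -1/5, -2)
     R3 -= 6·R1  ⇒  (0, 0, 12/5, -5)
[3] R2 /= -1/5  ⇒  (0, 0, 1, 10)
     R0 -= 1/5·R2  ⇒  (1, 0, 0, -5/2)
     R1 -= 3/5·R2  ⇒  (0, 1, 0, -13/2)
     R3 -= 12/5·R2  ⇒  (0, 0, 0, -29)
[4] R3 /= -29  ⇒  (0, 0, 0, 1)
     R0 -= -5/2·R3  ⇒  (1, 0, 0, 0)
     R1 -= -13/2·R3  ⇒  (0, 1, 0, 0)
     R2 -= 10·R3  ⇒  (0, 0, 1, 0)

pivot columns: 0, 1, 2, 3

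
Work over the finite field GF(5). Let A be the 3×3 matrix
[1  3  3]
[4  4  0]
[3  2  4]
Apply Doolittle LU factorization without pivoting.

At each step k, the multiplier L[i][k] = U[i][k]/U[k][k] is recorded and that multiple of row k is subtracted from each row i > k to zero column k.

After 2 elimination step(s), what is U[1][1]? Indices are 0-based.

U[1][1] = 2

k=0: U[0][0]=1
  eliminate (1,0): mult=4, new row 1: (0, 2, 3); set L[1][0]=4
  eliminate (2,0): mult=3, new row 2: (0, 3, 0); set L[2][0]=3
k=1: U[1][1]=2
  eliminate (2,1): mult=4, new row 2: (0, 0, 3); set L[2][1]=4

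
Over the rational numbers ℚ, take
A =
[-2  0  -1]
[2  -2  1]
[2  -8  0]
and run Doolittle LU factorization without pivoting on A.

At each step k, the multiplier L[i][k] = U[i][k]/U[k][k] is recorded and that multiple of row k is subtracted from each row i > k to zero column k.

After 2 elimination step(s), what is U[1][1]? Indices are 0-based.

k=0: U[0][0]=-2
  eliminate (1,0): mult=-1, new row 1: (0, -2, 0); set L[1][0]=-1
  eliminate (2,0): mult=-1, new row 2: (0, -8, -1); set L[2][0]=-1
k=1: U[1][1]=-2
  eliminate (2,1): mult=4, new row 2: (0, 0, -1); set L[2][1]=4

U[1][1] = -2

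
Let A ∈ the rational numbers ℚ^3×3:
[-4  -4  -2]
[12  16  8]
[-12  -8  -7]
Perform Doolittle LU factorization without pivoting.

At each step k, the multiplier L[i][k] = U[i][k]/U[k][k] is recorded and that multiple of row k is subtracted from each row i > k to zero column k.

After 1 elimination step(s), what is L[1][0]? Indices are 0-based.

Step 1: pivot at (0,0) is -4.
  row1 ← row1 − (-3)·row0  ⇒  L[1][0]=-3, U row1=(0, 4, 2)
  row2 ← row2 − (3)·row0  ⇒  L[2][0]=3, U row2=(0, 4, -1)

L[1][0] = -3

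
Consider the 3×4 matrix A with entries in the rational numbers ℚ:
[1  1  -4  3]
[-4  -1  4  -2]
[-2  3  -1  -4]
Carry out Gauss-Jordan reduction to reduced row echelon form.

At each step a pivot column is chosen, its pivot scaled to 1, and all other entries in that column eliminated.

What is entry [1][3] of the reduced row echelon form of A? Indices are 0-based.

step 1: normalize row 0 (÷1) = (1, 1, -4, 3)
  row 1: subtract -4×row0 = (0, 3, -12, 10)
  row 2: subtract -2×row0 = (0, 5, -9, 2)
step 2: normalize row 1 (÷3) = (0, 1, -4, 10/3)
  row 0: subtract 1×row1 = (1, 0, 0, -1/3)
  row 2: subtract 5×row1 = (0, 0, 11, -44/3)
step 3: normalize row 2 (÷11) = (0, 0, 1, -4/3)
  row 1: subtract -4×row2 = (0, 1, 0, -2)

M[1][3] = -2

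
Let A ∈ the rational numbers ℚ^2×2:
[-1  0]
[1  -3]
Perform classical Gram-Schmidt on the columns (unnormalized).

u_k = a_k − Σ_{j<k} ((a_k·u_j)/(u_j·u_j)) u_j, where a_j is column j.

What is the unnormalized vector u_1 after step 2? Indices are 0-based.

Step 1: u_0 = a_0 = (-1, 1).
Step 2: u_1 = a_1 − (-3/2)·u_0 = (-3/2, -3/2).

u_1 = (-3/2, -3/2)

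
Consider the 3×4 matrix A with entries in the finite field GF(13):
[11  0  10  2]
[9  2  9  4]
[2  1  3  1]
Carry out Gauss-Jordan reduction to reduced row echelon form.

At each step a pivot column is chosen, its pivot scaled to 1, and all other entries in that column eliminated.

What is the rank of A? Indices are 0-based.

rank = 3

[1] R0 /= 11  ⇒  (1, 0, 8, 12)
     R1 -= 9·R0  ⇒  (0, 2, 2, 0)
     R2 -= 2·R0  ⇒  (0, 1, 0, 3)
[2] R1 /= 2  ⇒  (0, 1, 1, 0)
     R2 -= 1·R1  ⇒  (0, 0, 12, 3)
[3] R2 /= 12  ⇒  (0, 0, 1, 10)
     R0 -= 8·R2  ⇒  (1, 0, 0, 10)
     R1 -= 1·R2  ⇒  (0, 1, 0, 3)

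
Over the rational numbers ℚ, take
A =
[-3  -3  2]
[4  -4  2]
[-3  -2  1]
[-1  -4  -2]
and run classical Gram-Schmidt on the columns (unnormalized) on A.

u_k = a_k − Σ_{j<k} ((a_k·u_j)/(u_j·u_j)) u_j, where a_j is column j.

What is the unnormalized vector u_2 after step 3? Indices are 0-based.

Step 1: u_0 = a_0 = (-3, 4, -3, -1).
Step 2: u_1 = a_1 − (3/35)·u_0 = (-96/35, -152/35, -61/35, -137/35).
Step 3: u_2 = a_2 − (1/35)·u_0 − (-283/1566)·u_1 = (415/261, 862/783, 1207/1566, -4195/1566).

u_2 = (415/261, 862/783, 1207/1566, -4195/1566)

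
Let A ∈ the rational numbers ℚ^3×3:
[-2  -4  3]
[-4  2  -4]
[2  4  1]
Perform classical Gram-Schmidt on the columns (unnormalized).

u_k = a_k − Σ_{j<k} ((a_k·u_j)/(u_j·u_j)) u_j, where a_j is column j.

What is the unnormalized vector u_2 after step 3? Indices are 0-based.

Step 1: u_0 = a_0 = (-2, -4, 2).
Step 2: u_1 = a_1 − (1/3)·u_0 = (-10/3, 10/3, 10/3).
Step 3: u_2 = a_2 − (1/2)·u_0 − (-3/5)·u_1 = (2, 0, 2).

u_2 = (2, 0, 2)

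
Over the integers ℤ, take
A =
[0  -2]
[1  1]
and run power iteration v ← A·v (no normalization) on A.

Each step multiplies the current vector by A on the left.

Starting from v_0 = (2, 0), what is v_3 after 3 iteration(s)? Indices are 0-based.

v_3 = (-4, -2)

v_0 = (2, 0).
v_1 = A·v_0 = (0, 2).
v_2 = A·v_1 = (-4, 2).
v_3 = A·v_2 = (-4, -2).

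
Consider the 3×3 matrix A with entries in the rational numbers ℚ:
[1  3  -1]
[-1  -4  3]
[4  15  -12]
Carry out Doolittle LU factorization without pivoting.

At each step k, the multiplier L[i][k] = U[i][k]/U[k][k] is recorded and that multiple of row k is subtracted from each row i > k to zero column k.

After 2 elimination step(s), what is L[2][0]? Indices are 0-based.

[col 0] pivot 1
  R1 -= -1*R0 → (0, -1, 2)  (L[1][0] := -1)
  R2 -= 4*R0 → (0, 3, -8)  (L[2][0] := 4)
[col 1] pivot -1
  R2 -= -3*R1 → (0, 0, -2)  (L[2][1] := -3)

L[2][0] = 4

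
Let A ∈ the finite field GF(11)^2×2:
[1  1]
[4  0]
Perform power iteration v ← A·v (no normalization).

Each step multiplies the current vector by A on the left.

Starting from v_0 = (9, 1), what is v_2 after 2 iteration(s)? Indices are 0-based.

v_0 = (9, 1).
v_1 = A·v_0 = (10, 3).
v_2 = A·v_1 = (2, 7).

v_2 = (2, 7)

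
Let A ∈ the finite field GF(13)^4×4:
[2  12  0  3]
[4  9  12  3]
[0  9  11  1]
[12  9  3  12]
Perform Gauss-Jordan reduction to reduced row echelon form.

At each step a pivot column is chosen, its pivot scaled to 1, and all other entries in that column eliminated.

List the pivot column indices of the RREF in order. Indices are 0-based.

pivot columns: 0, 1, 2, 3

step 1: normalize row 0 (÷2) = (1, 6, 0, 8)
  row 1: subtract 4×row0 = (0, 11, 12, 10)
  row 3: subtract 12×row0 = (0, 2, 3, 7)
step 2: normalize row 1 (÷11) = (0, 1, 7, 8)
  row 0: subtract 6×row1 = (1, 0, 10, 12)
  row 2: subtract 9×row1 = (0, 0, 0, 7)
  row 3: subtract 2×row1 = (0, 0, 2, 4)
step 3: exchange rows 2,3
step 3: normalize row 2 (÷2) = (0, 0, 1, 2)
  row 0: subtract 10×row2 = (1, 0, 0, 5)
  row 1: subtract 7×row2 = (0, 1, 0, 7)
step 4: normalize row 3 (÷7) = (0, 0, 0, 1)
  row 0: subtract 5×row3 = (1, 0, 0, 0)
  row 1: subtract 7×row3 = (0, 1, 0, 0)
  row 2: subtract 2×row3 = (0, 0, 1, 0)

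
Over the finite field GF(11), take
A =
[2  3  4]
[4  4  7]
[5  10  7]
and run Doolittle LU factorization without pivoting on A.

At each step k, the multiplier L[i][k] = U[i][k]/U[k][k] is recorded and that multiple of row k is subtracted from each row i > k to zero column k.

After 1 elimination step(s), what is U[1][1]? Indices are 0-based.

U[1][1] = 9

k=0: U[0][0]=2
  eliminate (1,0): mult=2, new row 1: (0, 9, 10); set L[1][0]=2
  eliminate (2,0): mult=8, new row 2: (0, 8, 8); set L[2][0]=8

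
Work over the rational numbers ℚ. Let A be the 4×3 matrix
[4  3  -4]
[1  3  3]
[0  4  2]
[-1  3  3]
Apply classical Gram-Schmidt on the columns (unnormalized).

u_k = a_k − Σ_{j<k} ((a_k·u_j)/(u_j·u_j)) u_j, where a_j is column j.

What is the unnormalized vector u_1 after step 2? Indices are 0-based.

u_1 = (1/3, 7/3, 4, 11/3)

Step 1: u_0 = a_0 = (4, 1, 0, -1).
Step 2: u_1 = a_1 − (2/3)·u_0 = (1/3, 7/3, 4, 11/3).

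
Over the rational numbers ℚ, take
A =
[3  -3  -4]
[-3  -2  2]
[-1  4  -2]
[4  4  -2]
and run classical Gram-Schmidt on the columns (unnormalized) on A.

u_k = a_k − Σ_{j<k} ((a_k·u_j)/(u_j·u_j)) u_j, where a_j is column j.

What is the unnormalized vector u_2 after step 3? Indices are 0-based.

u_2 = (-524/249, -82/747, -1870/747, 650/747)

Step 1: u_0 = a_0 = (3, -3, -1, 4).
Step 2: u_1 = a_1 − (9/35)·u_0 = (-132/35, -43/35, 149/35, 104/35).
Step 3: u_2 = a_2 − (-24/35)·u_0 − (-32/747)·u_1 = (-524/249, -82/747, -1870/747, 650/747).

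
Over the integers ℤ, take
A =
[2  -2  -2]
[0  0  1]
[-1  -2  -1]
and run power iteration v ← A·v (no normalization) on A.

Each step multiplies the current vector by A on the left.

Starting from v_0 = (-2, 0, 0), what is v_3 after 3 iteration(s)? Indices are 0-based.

v_0 = (-2, 0, 0).
v_1 = A·v_0 = (-4, 0, 2).
v_2 = A·v_1 = (-12, 2, 2).
v_3 = A·v_2 = (-32, 2, 6).

v_3 = (-32, 2, 6)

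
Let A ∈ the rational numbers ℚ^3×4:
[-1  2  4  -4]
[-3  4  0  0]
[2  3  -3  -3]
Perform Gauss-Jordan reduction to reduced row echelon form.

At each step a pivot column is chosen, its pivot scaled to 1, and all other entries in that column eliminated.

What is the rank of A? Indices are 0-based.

rank = 3

pivot(0,0)=-1: scale R0 → (1, -2, -4, 4)
  clear (1,0): R1 −= (-3)R0 → (0, -2, -12, 12)
  clear (2,0): R2 −= (2)R0 → (0, 7, 5, -11)
pivot(1,1)=-2: scale R1 → (0, 1, 6, -6)
  clear (0,1): R0 −= (-2)R1 → (1, 0, 8, -8)
  clear (2,1): R2 −= (7)R1 → (0, 0, -37, 31)
pivot(2,2)=-37: scale R2 → (0, 0, 1, -31/37)
  clear (0,2): R0 −= (8)R2 → (1, 0, 0, -48/37)
  clear (1,2): R1 −= (6)R2 → (0, 1, 0, -36/37)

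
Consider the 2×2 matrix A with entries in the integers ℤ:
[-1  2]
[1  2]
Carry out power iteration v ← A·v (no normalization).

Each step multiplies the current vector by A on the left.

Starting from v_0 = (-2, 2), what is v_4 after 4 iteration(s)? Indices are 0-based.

v_0 = (-2, 2).
v_1 = A·v_0 = (6, 2).
v_2 = A·v_1 = (-2, 10).
v_3 = A·v_2 = (22, 18).
v_4 = A·v_3 = (14, 58).

v_4 = (14, 58)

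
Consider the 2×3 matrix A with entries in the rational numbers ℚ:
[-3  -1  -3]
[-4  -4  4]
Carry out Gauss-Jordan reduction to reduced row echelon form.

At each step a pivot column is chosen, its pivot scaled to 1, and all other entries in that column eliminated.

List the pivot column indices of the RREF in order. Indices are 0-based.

[1] R0 /= -3  ⇒  (1, 1/3, 1)
     R1 -= -4·R0  ⇒  (0, -8/3, 8)
[2] R1 /= -8/3  ⇒  (0, 1, -3)
     R0 -= 1/3·R1  ⇒  (1, 0, 2)

pivot columns: 0, 1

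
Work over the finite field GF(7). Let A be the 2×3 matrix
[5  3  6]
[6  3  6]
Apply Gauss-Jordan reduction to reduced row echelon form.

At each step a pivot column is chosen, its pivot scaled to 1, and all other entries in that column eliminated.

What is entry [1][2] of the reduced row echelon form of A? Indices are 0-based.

M[1][2] = 2

step 1: normalize row 0 (÷5) = (1, 2, 4)
  row 1: subtract 6×row0 = (0, 5, 3)
step 2: normalize row 1 (÷5) = (0, 1, 2)
  row 0: subtract 2×row1 = (1, 0, 0)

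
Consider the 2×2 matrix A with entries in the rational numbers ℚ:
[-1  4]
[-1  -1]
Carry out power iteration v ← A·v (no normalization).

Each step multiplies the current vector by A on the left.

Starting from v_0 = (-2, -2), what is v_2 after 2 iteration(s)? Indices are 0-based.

v_2 = (22, 2)

v_0 = (-2, -2).
v_1 = A·v_0 = (-6, 4).
v_2 = A·v_1 = (22, 2).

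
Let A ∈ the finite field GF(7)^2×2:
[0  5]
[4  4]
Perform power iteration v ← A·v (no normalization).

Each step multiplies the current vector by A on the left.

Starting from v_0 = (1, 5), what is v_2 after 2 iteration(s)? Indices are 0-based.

v_2 = (1, 0)

v_0 = (1, 5).
v_1 = A·v_0 = (4, 3).
v_2 = A·v_1 = (1, 0).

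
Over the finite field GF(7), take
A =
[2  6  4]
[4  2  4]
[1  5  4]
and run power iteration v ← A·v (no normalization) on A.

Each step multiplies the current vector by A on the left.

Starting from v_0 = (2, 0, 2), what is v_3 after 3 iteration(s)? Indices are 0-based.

v_3 = (0, 1, 0)

v_0 = (2, 0, 2).
v_1 = A·v_0 = (5, 2, 3).
v_2 = A·v_1 = (6, 1, 6).
v_3 = A·v_2 = (0, 1, 0).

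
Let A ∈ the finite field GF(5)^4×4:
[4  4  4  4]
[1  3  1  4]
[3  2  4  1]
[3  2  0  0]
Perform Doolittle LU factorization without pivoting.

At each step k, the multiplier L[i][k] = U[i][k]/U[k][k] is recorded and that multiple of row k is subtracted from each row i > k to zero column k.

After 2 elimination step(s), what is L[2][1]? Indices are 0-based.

k=0: U[0][0]=4
  eliminate (1,0): mult=4, new row 1: (0, 2, 0, 3); set L[1][0]=4
  eliminate (2,0): mult=2, new row 2: (0, 4, 1, 3); set L[2][0]=2
  eliminate (3,0): mult=2, new row 3: (0, 4, 2, 2); set L[3][0]=2
k=1: U[1][1]=2
  eliminate (2,1): mult=2, new row 2: (0, 0, 1, 2); set L[2][1]=2
  eliminate (3,1): mult=2, new row 3: (0, 0, 2, 1); set L[3][1]=2

L[2][1] = 2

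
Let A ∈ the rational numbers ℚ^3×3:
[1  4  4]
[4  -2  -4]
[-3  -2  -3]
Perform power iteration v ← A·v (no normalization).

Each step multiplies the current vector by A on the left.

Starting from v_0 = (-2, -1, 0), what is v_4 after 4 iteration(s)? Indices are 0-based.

v_0 = (-2, -1, 0).
v_1 = A·v_0 = (-6, -6, 8).
v_2 = A·v_1 = (2, -44, 6).
v_3 = A·v_2 = (-150, 72, 64).
v_4 = A·v_3 = (394, -1000, 114).

v_4 = (394, -1000, 114)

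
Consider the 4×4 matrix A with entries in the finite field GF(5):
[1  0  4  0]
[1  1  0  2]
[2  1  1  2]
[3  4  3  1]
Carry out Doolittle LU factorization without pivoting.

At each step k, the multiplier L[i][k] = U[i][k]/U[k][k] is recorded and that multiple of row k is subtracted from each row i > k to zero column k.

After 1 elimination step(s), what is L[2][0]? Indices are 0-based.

[col 0] pivot 1
  R1 -= 1*R0 → (0, 1, 1, 2)  (L[1][0] := 1)
  R2 -= 2*R0 → (0, 1, 3, 2)  (L[2][0] := 2)
  R3 -= 3*R0 → (0, 4, 1, 1)  (L[3][0] := 3)

L[2][0] = 2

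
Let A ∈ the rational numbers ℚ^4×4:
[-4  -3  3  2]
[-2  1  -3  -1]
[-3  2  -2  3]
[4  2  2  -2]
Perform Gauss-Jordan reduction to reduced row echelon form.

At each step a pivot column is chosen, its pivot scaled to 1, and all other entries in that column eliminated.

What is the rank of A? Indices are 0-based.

step 1: normalize row 0 (÷-4) = (1, 3/4, -3/4, -1/2)
  row 1: subtract -2×row0 = (0, 5/2, -9/2, -2)
  row 2: subtract -3×row0 = (0, 17/4, -17/4, 3/2)
  row 3: subtract 4×row0 = (0, -1, 5, 0)
step 2: normalize row 1 (÷5/2) = (0, 1, -9/5, -4/5)
  row 0: subtract 3/4×row1 = (1, 0, 3/5, 1/10)
  row 2: subtract 17/4×row1 = (0, 0, 17/5, 49/10)
  row 3: subtract -1×row1 = (0, 0, 16/5, -4/5)
step 3: normalize row 2 (÷17/5) = (0, 0, 1, 49/34)
  row 0: subtract 3/5×row2 = (1, 0, 0, -13/17)
  row 1: subtract -9/5×row2 = (0, 1, 0, 61/34)
  row 3: subtract 16/5×row2 = (0, 0, 0, -92/17)
step 4: normalize row 3 (÷-92/17) = (0, 0, 0, 1)
  row 0: subtract -13/17×row3 = (1, 0, 0, 0)
  row 1: subtract 61/34×row3 = (0, 1, 0, 0)
  row 2: subtract 49/34×row3 = (0, 0, 1, 0)

rank = 4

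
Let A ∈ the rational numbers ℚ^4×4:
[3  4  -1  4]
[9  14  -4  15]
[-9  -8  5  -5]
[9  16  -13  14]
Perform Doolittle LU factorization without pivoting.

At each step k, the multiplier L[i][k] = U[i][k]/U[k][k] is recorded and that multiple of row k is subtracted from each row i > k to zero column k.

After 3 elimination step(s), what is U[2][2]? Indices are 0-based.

Step 1: pivot at (0,0) is 3.
  row1 ← row1 − (3)·row0  ⇒  L[1][0]=3, U row1=(0, 2, -1, 3)
  row2 ← row2 − (-3)·row0  ⇒  L[2][0]=-3, U row2=(0, 4, 2, 7)
  row3 ← row3 − (3)·row0  ⇒  L[3][0]=3, U row3=(0, 4, -10, 2)
Step 2: pivot at (1,1) is 2.
  row2 ← row2 − (2)·row1  ⇒  L[2][1]=2, U row2=(0, 0, 4, 1)
  row3 ← row3 − (2)·row1  ⇒  L[3][1]=2, U row3=(0, 0, -8, -4)
Step 3: pivot at (2,2) is 4.
  row3 ← row3 − (-2)·row2  ⇒  L[3][2]=-2, U row3=(0, 0, 0, -2)

U[2][2] = 4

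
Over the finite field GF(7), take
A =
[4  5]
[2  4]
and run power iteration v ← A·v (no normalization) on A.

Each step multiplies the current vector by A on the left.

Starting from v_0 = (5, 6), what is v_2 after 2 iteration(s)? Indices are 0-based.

v_0 = (5, 6).
v_1 = A·v_0 = (1, 6).
v_2 = A·v_1 = (6, 5).

v_2 = (6, 5)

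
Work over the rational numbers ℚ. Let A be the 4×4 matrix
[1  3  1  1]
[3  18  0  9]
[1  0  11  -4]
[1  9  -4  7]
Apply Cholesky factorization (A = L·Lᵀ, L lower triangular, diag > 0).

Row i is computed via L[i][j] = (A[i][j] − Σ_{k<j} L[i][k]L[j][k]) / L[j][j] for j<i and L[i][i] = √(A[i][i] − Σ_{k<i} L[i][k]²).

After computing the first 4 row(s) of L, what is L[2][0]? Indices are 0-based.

L[2][0] = 1

Step 1: L[0][0] = √(1) = 1.
  L[1][0] = (3) / L[0][0] = 3.
Step 2: L[1][1] = √(9) = 3.
  L[2][0] = (1) / L[0][0] = 1.
  L[2][1] = (-3) / L[1][1] = -1.
Step 3: L[2][2] = √(9) = 3.
  L[3][0] = (1) / L[0][0] = 1.
  L[3][1] = (6) / L[1][1] = 2.
  L[3][2] = (-3) / L[2][2] = -1.
Step 4: L[3][3] = √(1) = 1.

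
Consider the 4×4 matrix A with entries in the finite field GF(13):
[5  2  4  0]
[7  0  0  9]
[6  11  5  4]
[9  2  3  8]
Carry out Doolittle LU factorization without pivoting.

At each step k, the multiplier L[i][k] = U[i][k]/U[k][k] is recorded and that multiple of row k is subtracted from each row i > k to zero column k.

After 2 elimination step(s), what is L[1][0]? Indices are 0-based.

Step 1: pivot at (0,0) is 5.
  row1 ← row1 − (4)·row0  ⇒  L[1][0]=4, U row1=(0, 5, 10, 9)
  row2 ← row2 − (9)·row0  ⇒  L[2][0]=9, U row2=(0, 6, 8, 4)
  row3 ← row3 − (7)·row0  ⇒  L[3][0]=7, U row3=(0, 1, 1, 8)
Step 2: pivot at (1,1) is 5.
  row2 ← row2 − (9)·row1  ⇒  L[2][1]=9, U row2=(0, 0, 9, 1)
  row3 ← row3 − (8)·row1  ⇒  L[3][1]=8, U row3=(0, 0, 12, 1)

L[1][0] = 4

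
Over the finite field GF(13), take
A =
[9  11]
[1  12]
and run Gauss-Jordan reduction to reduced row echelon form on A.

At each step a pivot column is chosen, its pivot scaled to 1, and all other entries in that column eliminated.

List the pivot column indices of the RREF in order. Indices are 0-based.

pivot columns: 0, 1

step 1: normalize row 0 (÷9) = (1, 7)
  row 1: subtract 1×row0 = (0, 5)
step 2: normalize row 1 (÷5) = (0, 1)
  row 0: subtract 7×row1 = (1, 0)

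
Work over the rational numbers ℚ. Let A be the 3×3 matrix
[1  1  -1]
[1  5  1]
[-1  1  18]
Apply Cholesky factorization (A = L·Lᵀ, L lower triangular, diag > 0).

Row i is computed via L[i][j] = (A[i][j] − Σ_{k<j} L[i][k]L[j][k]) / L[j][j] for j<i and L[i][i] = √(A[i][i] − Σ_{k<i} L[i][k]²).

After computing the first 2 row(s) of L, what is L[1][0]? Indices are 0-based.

L[1][0] = 1

Step 1: L[0][0] = √(1) = 1.
  L[1][0] = (1) / L[0][0] = 1.
Step 2: L[1][1] = √(4) = 2.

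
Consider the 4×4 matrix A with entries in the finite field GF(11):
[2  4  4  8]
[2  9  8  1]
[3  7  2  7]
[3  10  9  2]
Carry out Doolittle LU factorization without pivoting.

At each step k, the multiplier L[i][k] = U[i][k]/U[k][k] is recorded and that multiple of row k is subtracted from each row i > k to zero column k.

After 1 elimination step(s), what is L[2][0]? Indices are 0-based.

Step 1: pivot at (0,0) is 2.
  row1 ← row1 − (1)·row0  ⇒  L[1][0]=1, U row1=(0, 5, 4, 4)
  row2 ← row2 − (7)·row0  ⇒  L[2][0]=7, U row2=(0, 1, 7, 6)
  row3 ← row3 − (7)·row0  ⇒  L[3][0]=7, U row3=(0, 4, 3, 1)

L[2][0] = 7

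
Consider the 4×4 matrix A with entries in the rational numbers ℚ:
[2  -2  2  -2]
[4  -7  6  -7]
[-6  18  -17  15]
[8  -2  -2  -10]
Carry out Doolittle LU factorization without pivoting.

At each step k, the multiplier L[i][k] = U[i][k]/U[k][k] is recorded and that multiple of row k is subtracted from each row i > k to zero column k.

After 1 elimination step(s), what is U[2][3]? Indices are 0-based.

U[2][3] = 9

[col 0] pivot 2
  R1 -= 2*R0 → (0, -3, 2, -3)  (L[1][0] := 2)
  R2 -= -3*R0 → (0, 12, -11, 9)  (L[2][0] := -3)
  R3 -= 4*R0 → (0, 6, -10, -2)  (L[3][0] := 4)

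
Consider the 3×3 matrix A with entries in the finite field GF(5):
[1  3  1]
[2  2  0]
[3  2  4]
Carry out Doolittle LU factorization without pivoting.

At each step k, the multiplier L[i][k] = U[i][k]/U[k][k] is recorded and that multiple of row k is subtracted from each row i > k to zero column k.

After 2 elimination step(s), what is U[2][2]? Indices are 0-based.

U[2][2] = 2

Step 1: pivot at (0,0) is 1.
  row1 ← row1 − (2)·row0  ⇒  L[1][0]=2, U row1=(0, 1, 3)
  row2 ← row2 − (3)·row0  ⇒  L[2][0]=3, U row2=(0, 3, 1)
Step 2: pivot at (1,1) is 1.
  row2 ← row2 − (3)·row1  ⇒  L[2][1]=3, U row2=(0, 0, 2)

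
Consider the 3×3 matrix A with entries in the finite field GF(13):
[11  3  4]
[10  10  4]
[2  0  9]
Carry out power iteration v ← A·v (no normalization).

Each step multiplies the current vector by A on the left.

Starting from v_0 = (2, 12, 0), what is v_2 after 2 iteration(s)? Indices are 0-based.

v_2 = (8, 7, 9)

v_0 = (2, 12, 0).
v_1 = A·v_0 = (6, 10, 4).
v_2 = A·v_1 = (8, 7, 9).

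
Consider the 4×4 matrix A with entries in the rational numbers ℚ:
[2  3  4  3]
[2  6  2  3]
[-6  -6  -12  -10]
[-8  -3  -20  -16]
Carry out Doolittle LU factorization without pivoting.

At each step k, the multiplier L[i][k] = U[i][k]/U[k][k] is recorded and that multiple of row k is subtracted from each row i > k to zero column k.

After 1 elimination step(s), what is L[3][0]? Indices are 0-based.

k=0: U[0][0]=2
  eliminate (1,0): mult=1, new row 1: (0, 3, -2, 0); set L[1][0]=1
  eliminate (2,0): mult=-3, new row 2: (0, 3, 0, -1); set L[2][0]=-3
  eliminate (3,0): mult=-4, new row 3: (0, 9, -4, -4); set L[3][0]=-4

L[3][0] = -4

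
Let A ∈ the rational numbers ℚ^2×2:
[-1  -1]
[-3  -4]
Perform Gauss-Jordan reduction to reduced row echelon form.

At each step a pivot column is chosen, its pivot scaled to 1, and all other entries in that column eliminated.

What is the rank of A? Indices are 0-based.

rank = 2

step 1: normalize row 0 (÷-1) = (1, 1)
  row 1: subtract -3×row0 = (0, -1)
step 2: normalize row 1 (÷-1) = (0, 1)
  row 0: subtract 1×row1 = (1, 0)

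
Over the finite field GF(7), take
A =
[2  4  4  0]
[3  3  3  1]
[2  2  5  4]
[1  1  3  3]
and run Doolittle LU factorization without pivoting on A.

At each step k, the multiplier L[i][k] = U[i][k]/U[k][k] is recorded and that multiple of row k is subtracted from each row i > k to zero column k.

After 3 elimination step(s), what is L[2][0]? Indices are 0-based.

[col 0] pivot 2
  R1 -= 5*R0 → (0, 4, 4, 1)  (L[1][0] := 5)
  R2 -= 1*R0 → (0, 5, 1, 4)  (L[2][0] := 1)
  R3 -= 4*R0 → (0, 6, 1, 3)  (L[3][0] := 4)
[col 1] pivot 4
  R2 -= 3*R1 → (0, 0, 3, 1)  (L[2][1] := 3)
  R3 -= 5*R1 → (0, 0, 2, 5)  (L[3][1] := 5)
[col 2] pivot 3
  R3 -= 3*R2 → (0, 0, 0, 2)  (L[3][2] := 3)

L[2][0] = 1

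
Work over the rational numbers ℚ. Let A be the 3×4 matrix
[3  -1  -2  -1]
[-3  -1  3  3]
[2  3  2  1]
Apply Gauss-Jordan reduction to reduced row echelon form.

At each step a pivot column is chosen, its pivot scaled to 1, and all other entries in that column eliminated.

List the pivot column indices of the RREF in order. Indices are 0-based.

[1] R0 /= 3  ⇒  (1, -1/3, -2/3, -1/3)
     R1 -= -3·R0  ⇒  (0, -2, 1, 2)
     R2 -= 2·R0  ⇒  (0, 11/3, 10/3, 5/3)
[2] R1 /= -2  ⇒  (0, 1, -1/2, -1)
     R0 -= -1/3·R1  ⇒  (1, 0, -5/6, -2/3)
     R2 -= 11/3·R1  ⇒  (0, 0, 31/6, 16/3)
[3] R2 /= 31/6  ⇒  (0, 0, 1, 32/31)
     R0 -= -5/6·R2  ⇒  (1, 0, 0, 6/31)
     R1 -= -1/2·R2  ⇒  (0, 1, 0, -15/31)

pivot columns: 0, 1, 2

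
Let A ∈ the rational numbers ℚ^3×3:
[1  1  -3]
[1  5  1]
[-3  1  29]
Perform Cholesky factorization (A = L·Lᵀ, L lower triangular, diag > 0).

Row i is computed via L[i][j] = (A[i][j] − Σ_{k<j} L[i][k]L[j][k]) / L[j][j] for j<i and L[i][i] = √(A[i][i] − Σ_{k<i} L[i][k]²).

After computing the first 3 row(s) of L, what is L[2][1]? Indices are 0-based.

Step 1: L[0][0] = √(1) = 1.
  L[1][0] = (1) / L[0][0] = 1.
Step 2: L[1][1] = √(4) = 2.
  L[2][0] = (-3) / L[0][0] = -3.
  L[2][1] = (4) / L[1][1] = 2.
Step 3: L[2][2] = √(16) = 4.

L[2][1] = 2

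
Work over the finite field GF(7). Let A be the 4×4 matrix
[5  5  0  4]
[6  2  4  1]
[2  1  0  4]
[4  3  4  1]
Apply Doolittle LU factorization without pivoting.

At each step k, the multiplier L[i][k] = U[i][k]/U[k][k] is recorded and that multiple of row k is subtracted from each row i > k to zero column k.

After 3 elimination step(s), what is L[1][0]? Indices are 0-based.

k=0: U[0][0]=5
  eliminate (1,0): mult=4, new row 1: (0, 3, 4, 6); set L[1][0]=4
  eliminate (2,0): mult=6, new row 2: (0, 6, 0, 1); set L[2][0]=6
  eliminate (3,0): mult=5, new row 3: (0, 6, 4, 2); set L[3][0]=5
k=1: U[1][1]=3
  eliminate (2,1): mult=2, new row 2: (0, 0, 6, 3); set L[2][1]=2
  eliminate (3,1): mult=2, new row 3: (0, 0, 3, 4); set L[3][1]=2
k=2: U[2][2]=6
  eliminate (3,2): mult=4, new row 3: (0, 0, 0, 6); set L[3][2]=4

L[1][0] = 4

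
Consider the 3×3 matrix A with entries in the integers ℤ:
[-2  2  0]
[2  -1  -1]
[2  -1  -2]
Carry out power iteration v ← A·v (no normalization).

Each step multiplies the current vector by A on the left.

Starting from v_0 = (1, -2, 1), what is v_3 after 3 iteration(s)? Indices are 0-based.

v_3 = (-70, 72, 91)

v_0 = (1, -2, 1).
v_1 = A·v_0 = (-6, 3, 2).
v_2 = A·v_1 = (18, -17, -19).
v_3 = A·v_2 = (-70, 72, 91).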